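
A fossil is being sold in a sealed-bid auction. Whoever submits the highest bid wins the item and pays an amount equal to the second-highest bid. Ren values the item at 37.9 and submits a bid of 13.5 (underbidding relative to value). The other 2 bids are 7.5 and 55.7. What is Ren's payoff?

Highest competing bid: 55.7.
Ren's bid 13.5 is not the highest, so Ren loses, pays nothing, and earns zero payoff.

0.0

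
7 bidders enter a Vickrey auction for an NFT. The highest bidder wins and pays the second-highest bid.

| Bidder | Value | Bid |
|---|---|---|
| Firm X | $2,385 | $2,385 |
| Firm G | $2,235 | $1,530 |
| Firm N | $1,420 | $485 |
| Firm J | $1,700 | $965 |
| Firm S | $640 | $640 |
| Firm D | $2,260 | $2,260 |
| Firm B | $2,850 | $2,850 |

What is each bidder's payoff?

Firm X $0, Firm G $0, Firm N $0, Firm J $0, Firm S $0, Firm D $0, Firm B $465.

Bids in descending order: Firm B $2,850; Firm X $2,385; Firm D $2,260; Firm G $1,530; Firm J $965; Firm S $640; Firm N $485.
Firm B has the top bid and wins; the price is the second-highest bid, $2,385.
Firm B's payoff = $2,850 − $2,385 = $465. All other bidders lose, so their payoff is 0.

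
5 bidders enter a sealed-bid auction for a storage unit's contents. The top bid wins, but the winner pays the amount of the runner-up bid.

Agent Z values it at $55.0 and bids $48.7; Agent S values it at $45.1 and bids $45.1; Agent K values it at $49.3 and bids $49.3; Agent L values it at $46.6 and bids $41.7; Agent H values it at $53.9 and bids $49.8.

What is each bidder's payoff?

Payoffs: Agent Z $0.0, Agent S $0.0, Agent K $0.0, Agent L $0.0, Agent H $4.6.

Ranking the bids: Agent H $49.8 > Agent K $49.3 > Agent Z $48.7 > Agent S $45.1 > Agent L $41.7.
Agent H has the top bid and wins; the price is the second-highest bid, $49.3.
Agent H's payoff = $53.9 − $49.3 = $4.6. All other bidders lose, so their payoff is 0.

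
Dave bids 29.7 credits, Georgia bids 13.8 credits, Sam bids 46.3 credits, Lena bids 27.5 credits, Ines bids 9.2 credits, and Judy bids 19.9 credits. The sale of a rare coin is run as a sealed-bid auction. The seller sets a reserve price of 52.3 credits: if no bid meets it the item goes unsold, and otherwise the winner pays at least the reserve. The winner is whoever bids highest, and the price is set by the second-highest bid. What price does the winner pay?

Ranking the bids: Sam 46.3 credits; Dave 29.7 credits; Lena 27.5 credits; Judy 19.9 credits; Georgia 13.8 credits; Ines 9.2 credits.
The top bid 46.3 credits is below the reserve 52.3 credits, so the item goes unsold and nothing is paid.

unsold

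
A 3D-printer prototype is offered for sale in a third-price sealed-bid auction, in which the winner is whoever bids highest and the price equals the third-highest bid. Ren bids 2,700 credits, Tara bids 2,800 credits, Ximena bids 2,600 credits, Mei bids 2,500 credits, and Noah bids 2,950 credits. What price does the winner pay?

Ordered from highest: Noah 2,950 credits, then Tara 2,800 credits, then Ren 2,700 credits, then Ximena 2,600 credits, then Mei 2,500 credits.
Noah is the highest bidder, so Noah wins.
Under the third-price rule, the price is the third-highest bid: 2,700 credits.

The winner pays 2,700 credits.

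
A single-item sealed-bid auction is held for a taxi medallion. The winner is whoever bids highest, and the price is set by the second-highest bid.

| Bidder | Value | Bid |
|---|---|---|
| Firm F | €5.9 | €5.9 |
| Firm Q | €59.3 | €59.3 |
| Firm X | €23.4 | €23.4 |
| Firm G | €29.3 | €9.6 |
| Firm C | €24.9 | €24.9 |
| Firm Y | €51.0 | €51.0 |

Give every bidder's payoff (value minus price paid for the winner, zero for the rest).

Payoffs: Firm F €0.0, Firm Q €8.3, Firm X €0.0, Firm G €0.0, Firm C €0.0, Firm Y €0.0.

Ordered from highest: Firm Q €59.3, then Firm Y €51.0, then Firm C €24.9, then Firm X €23.4, then Firm G €9.6, then Firm F €5.9.
Firm Q has the top bid and wins; the price is the second-highest bid, €51.0.
Firm Q's payoff = €59.3 − €51.0 = €8.3. All other bidders lose, so their payoff is 0.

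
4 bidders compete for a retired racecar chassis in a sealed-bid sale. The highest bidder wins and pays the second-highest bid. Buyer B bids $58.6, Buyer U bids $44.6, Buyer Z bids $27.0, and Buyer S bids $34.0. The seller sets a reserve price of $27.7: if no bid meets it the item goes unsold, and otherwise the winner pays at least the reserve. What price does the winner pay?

Price paid: $44.6.

Bids in descending order: Buyer B $58.6, then Buyer U $44.6, then Buyer S $34.0, then Buyer Z $27.0.
Buyer B has the highest bid, so Buyer B wins.
The second-highest bid is $44.6, which exceeds the reserve, so that sets the price.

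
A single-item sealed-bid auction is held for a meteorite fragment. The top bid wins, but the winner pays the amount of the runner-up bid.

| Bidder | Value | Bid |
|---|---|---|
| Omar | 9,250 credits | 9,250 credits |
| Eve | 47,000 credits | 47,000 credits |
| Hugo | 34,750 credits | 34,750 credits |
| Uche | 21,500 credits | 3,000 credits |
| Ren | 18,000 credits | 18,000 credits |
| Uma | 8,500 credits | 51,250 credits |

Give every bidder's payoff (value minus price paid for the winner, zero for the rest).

Payoffs: Omar 0 credits, Eve 0 credits, Hugo 0 credits, Uche 0 credits, Ren 0 credits, Uma -38,500 credits.

Ranking the bids: Uma 51,250 credits; Eve 47,000 credits; Hugo 34,750 credits; Ren 18,000 credits; Omar 9,250 credits; Uche 3,000 credits.
Uma has the top bid and wins; the price is the second-highest bid, 47,000 credits.
Uma's payoff = 8,500 credits − 47,000 credits = -38,500 credits. All other bidders lose, so their payoff is 0.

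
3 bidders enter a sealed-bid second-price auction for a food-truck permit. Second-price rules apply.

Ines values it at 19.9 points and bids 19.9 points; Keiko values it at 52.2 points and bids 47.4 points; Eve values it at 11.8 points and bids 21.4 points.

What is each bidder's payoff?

Payoffs: Ines 0.0 points, Keiko 30.8 points, Eve 0.0 points.

Sorted high to low: Keiko 47.4 points, then Eve 21.4 points, then Ines 19.9 points.
Keiko has the top bid and wins; the price is the second-highest bid, 21.4 points.
Keiko's payoff = 52.2 points − 21.4 points = 30.8 points. All other bidders lose, so their payoff is 0.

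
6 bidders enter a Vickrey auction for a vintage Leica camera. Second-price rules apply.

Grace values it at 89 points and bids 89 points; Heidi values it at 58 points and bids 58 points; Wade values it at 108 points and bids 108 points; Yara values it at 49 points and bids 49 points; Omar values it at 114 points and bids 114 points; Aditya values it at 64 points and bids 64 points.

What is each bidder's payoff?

Payoffs: Grace 0 points, Heidi 0 points, Wade 0 points, Yara 0 points, Omar 6 points, Aditya 0 points.

Ordered from highest: Omar 114 points > Wade 108 points > Grace 89 points > Aditya 64 points > Heidi 58 points > Yara 49 points.
Omar has the top bid and wins; the price is the second-highest bid, 108 points.
Omar's payoff = 114 points − 108 points = 6 points. All other bidders lose, so their payoff is 0.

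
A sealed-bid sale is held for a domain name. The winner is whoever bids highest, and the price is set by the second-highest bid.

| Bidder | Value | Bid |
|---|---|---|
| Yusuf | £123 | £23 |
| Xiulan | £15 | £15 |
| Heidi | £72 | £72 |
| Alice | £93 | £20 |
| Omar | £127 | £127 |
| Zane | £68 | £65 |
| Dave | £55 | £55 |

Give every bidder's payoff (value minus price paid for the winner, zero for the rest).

Payoffs: Yusuf £0, Xiulan £0, Heidi £0, Alice £0, Omar £55, Zane £0, Dave £0.

Bids in descending order: Omar £127; Heidi £72; Zane £65; Dave £55; Yusuf £23; Alice £20; Xiulan £15.
Omar has the top bid and wins; the price is the second-highest bid, £72.
Omar's payoff = £127 − £72 = £55. All other bidders lose, so their payoff is 0.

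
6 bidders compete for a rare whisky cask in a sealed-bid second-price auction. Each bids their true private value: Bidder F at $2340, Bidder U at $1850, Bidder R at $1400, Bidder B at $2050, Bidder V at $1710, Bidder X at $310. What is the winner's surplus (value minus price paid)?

Bids in descending order: Bidder F $2340, then Bidder B $2050, then Bidder U $1850, then Bidder V $1710, then Bidder R $1400, then Bidder X $310.
Bidder F wins with the top bid and pays the second-highest, $2050.
Surplus = $2340 − $2050 = $290.

Winner's surplus: $290.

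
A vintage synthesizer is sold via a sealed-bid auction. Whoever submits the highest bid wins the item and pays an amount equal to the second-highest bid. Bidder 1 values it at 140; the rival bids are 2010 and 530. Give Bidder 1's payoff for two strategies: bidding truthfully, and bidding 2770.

The highest competing bid is 2010.
Bidding truthfully at 140: the top bid is 2010 (a rival), so Bidder 1 loses. Payoff = 0.
Bidding 2770: Bidder 1 has the top bid, wins, and pays the second-highest bid 2010. Payoff = 140 − 2010 = -1870.

(a) 0  (b) -1870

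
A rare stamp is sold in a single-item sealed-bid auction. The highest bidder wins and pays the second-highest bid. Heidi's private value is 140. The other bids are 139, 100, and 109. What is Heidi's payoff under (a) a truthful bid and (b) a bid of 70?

(a) 1  (b) 0

The highest competing bid is 139.
Bidding truthfully at 140: Heidi has the top bid, wins, and pays the second-highest bid 139. Payoff = 140 − 139 = 1.
Bidding 70: the top bid is 139 (a rival), so Heidi loses. Payoff = 0.
Deviating from a truthful bid can only lose payoff in a second-price auction — never gain.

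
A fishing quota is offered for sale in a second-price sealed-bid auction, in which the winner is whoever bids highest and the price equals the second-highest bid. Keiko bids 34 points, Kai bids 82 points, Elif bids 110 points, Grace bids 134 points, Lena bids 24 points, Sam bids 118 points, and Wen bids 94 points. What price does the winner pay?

Bids in descending order: Grace 134 points > Sam 118 points > Elif 110 points > Wen 94 points > Kai 82 points > Keiko 34 points > Lena 24 points.
Grace is the highest bidder, so Grace wins.
Under the second-price rule, the price is the second-highest bid: 118 points.

The winner pays 118 points.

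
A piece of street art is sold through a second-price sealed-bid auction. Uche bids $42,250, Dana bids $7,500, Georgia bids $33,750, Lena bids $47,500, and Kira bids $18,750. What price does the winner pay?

Ranking the bids: Lena $47,500, then Uche $42,250, then Georgia $33,750, then Kira $18,750, then Dana $7,500.
Lena has the highest bid, so Lena wins.
The second-highest bid is $42,250, so that is what Lena pays.

$42,250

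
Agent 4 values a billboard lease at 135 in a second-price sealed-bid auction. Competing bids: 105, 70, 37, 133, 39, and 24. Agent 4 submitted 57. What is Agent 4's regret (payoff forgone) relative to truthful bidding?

The highest competing bid is 133.
Bidding truthfully at 135: Agent 4 has the top bid, wins, and pays the second-highest bid 133. Payoff = 135 − 133 = 2.
Bidding 57: the top bid is 133 (a rival), so Agent 4 loses. Payoff = 0.
Regret = truthful payoff − actual payoff = 2 − 0 = 2.

Regret: 2.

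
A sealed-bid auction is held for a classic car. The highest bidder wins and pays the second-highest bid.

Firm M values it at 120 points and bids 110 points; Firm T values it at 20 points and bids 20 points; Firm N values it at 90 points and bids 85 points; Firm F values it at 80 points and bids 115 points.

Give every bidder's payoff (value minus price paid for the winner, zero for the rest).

Payoffs: Firm M 0 points, Firm T 0 points, Firm N 0 points, Firm F -30 points.

Sorted high to low: Firm F 115 points > Firm M 110 points > Firm N 85 points > Firm T 20 points.
Firm F has the top bid and wins; the price is the second-highest bid, 110 points.
Firm F's payoff = 80 points − 110 points = -30 points. All other bidders lose, so their payoff is 0.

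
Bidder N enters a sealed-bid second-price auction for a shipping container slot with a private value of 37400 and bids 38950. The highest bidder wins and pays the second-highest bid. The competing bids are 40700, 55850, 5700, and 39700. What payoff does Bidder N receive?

Highest competing bid: 55850.
Bidder N's bid 38950 is not the highest, so Bidder N loses, pays nothing, and earns zero payoff.

0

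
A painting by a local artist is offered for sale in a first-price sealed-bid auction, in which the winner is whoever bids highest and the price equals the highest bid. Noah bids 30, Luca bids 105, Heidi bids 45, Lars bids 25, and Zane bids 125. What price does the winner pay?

Bids in descending order: Zane 125 > Luca 105 > Heidi 45 > Noah 30 > Lars 25.
Zane is the highest bidder, so Zane wins.
Under the first-price rule, the price is the highest bid: 125.

125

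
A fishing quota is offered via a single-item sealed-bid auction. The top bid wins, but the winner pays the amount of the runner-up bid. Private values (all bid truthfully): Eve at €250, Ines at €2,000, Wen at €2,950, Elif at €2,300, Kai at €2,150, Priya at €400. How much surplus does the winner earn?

Surplus = €650.

Bids in descending order: Wen €2,950, then Elif €2,300, then Kai €2,150, then Ines €2,000, then Priya €400, then Eve €250.
Wen wins with the top bid and pays the second-highest, €2,300.
Surplus = €2,950 − €2,300 = €650.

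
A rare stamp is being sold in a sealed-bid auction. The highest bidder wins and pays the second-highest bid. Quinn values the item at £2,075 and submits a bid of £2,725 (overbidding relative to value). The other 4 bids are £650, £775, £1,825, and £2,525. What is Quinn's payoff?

Highest competing bid: £2,525.
Quinn's bid £2,725 is the highest overall, so Quinn wins and pays the second-highest bid, £2,525.
Payoff = value − price = £2,075 − £2,525 = -£450.
Overbidding won the item at a price above value — truthful bidding would have avoided this loss.

Quinn's payoff: -£450.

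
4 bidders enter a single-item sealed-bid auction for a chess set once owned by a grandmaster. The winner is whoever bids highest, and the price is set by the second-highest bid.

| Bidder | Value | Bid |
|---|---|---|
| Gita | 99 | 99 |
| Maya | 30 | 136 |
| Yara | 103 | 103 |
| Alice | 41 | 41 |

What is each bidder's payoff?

Gita 0, Maya -73, Yara 0, Alice 0.

Ranking the bids: Maya 136; Yara 103; Gita 99; Alice 41.
Maya has the top bid and wins; the price is the second-highest bid, 103.
Maya's payoff = 30 − 103 = -73. All other bidders lose, so their payoff is 0.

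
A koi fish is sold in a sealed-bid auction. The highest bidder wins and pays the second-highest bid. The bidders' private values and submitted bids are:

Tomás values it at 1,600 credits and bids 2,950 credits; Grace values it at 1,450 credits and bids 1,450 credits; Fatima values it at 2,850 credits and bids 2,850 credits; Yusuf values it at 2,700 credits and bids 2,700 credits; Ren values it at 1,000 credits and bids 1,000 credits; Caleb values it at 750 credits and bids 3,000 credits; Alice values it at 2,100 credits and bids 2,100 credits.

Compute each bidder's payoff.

Tomás 0 credits, Grace 0 credits, Fatima 0 credits, Yusuf 0 credits, Ren 0 credits, Caleb -2,200 credits, Alice 0 credits.

Bids in descending order: Caleb 3,000 credits; Tomás 2,950 credits; Fatima 2,850 credits; Yusuf 2,700 credits; Alice 2,100 credits; Grace 1,450 credits; Ren 1,000 credits.
Caleb has the top bid and wins; the price is the second-highest bid, 2,950 credits.
Caleb's payoff = 750 credits − 2,950 credits = -2,200 credits. All other bidders lose, so their payoff is 0.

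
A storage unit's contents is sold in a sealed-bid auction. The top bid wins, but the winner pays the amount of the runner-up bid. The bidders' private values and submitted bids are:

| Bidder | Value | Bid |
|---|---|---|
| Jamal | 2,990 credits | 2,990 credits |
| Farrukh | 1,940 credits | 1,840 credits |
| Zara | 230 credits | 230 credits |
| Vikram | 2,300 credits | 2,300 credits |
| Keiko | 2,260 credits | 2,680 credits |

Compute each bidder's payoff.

Bids in descending order: Jamal 2,990 credits, then Keiko 2,680 credits, then Vikram 2,300 credits, then Farrukh 1,840 credits, then Zara 230 credits.
Jamal has the top bid and wins; the price is the second-highest bid, 2,680 credits.
Jamal's payoff = 2,990 credits − 2,680 credits = 310 credits. All other bidders lose, so their payoff is 0.

Payoffs: Jamal 310 credits, Farrukh 0 credits, Zara 0 credits, Vikram 0 credits, Keiko 0 credits.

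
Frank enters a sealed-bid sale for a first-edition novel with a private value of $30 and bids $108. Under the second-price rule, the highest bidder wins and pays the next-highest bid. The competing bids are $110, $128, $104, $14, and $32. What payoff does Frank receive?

Highest competing bid: $128.
Frank's bid $108 is not the highest, so Frank loses, pays nothing, and earns zero payoff.

Frank's payoff: $0.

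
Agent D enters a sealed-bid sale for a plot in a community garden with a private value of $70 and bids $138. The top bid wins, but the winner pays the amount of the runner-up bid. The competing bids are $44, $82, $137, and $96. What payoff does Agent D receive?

-$67

Highest competing bid: $137.
Agent D's bid $138 is the highest overall, so Agent D wins and pays the second-highest bid, $137.
Payoff = value − price = $70 − $137 = -$67.
Overbidding won the item at a price above value — truthful bidding would have avoided this loss.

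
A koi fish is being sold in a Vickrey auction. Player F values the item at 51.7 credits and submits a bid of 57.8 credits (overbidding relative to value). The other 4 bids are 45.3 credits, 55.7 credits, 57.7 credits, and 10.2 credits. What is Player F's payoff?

Highest competing bid: 57.7 credits.
Player F's bid 57.8 credits is the highest overall, so Player F wins and pays the second-highest bid, 57.7 credits.
Payoff = value − price = 51.7 credits − 57.7 credits = -6.0 credits.
Overbidding won the item at a price above value — truthful bidding would have avoided this loss.

Payoff = -6.0 credits.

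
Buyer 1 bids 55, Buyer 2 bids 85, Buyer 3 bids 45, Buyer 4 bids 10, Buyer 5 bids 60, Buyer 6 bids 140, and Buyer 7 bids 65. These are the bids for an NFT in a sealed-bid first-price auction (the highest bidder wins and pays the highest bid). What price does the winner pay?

Price paid: 140.

Sorted high to low: Buyer 6 140, then Buyer 2 85, then Buyer 7 65, then Buyer 5 60, then Buyer 1 55, then Buyer 3 45, then Buyer 4 10.
Buyer 6 is the highest bidder, so Buyer 6 wins.
Under the first-price rule, the price is the highest bid: 140.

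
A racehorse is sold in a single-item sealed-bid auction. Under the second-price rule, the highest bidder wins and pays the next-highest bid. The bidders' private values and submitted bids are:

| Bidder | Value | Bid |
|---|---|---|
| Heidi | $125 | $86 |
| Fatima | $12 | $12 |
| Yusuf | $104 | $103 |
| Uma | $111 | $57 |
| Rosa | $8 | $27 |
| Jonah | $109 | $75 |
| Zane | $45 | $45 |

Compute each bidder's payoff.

Payoffs: Heidi $0, Fatima $0, Yusuf $18, Uma $0, Rosa $0, Jonah $0, Zane $0.

Ordered from highest: Yusuf $103 > Heidi $86 > Jonah $75 > Uma $57 > Zane $45 > Rosa $27 > Fatima $12.
Yusuf has the top bid and wins; the price is the second-highest bid, $86.
Yusuf's payoff = $104 − $86 = $18. All other bidders lose, so their payoff is 0.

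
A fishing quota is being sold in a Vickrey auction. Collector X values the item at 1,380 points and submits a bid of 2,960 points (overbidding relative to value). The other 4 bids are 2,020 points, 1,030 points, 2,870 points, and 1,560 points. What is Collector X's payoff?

Highest competing bid: 2,870 points.
Collector X's bid 2,960 points is the highest overall, so Collector X wins and pays the second-highest bid, 2,870 points.
Payoff = value − price = 1,380 points − 2,870 points = -1,490 points.
Overbidding won the item at a price above value — truthful bidding would have avoided this loss.

Collector X's payoff: -1,490 points.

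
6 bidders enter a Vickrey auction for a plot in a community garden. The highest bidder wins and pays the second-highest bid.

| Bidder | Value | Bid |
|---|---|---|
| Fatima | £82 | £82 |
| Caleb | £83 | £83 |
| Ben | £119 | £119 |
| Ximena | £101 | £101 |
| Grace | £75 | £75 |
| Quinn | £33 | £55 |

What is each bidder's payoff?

Fatima £0, Caleb £0, Ben £18, Ximena £0, Grace £0, Quinn £0.

Ranking the bids: Ben £119; Ximena £101; Caleb £83; Fatima £82; Grace £75; Quinn £55.
Ben has the top bid and wins; the price is the second-highest bid, £101.
Ben's payoff = £119 − £101 = £18. All other bidders lose, so their payoff is 0.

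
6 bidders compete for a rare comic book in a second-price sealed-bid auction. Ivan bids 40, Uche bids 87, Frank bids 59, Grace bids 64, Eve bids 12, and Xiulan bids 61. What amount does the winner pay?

64

Ranking the bids: Uche 87; Grace 64; Xiulan 61; Frank 59; Ivan 40; Eve 12.
Uche has the highest bid, so Uche wins.
The second-highest bid is 64, so that is what Uche pays.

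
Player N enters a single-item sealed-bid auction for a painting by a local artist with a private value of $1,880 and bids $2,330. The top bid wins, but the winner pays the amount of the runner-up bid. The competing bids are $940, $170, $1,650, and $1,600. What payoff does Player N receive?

Player N's payoff: $230.

Highest competing bid: $1,650.
Player N's bid $2,330 is the highest overall, so Player N wins and pays the second-highest bid, $1,650.
Payoff = value − price = $1,880 − $1,650 = $230.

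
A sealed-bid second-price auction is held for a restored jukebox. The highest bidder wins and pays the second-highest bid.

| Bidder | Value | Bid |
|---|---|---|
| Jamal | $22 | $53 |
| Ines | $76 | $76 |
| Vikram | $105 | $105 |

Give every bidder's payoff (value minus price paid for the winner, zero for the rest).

Bids in descending order: Vikram $105, then Ines $76, then Jamal $53.
Vikram has the top bid and wins; the price is the second-highest bid, $76.
Vikram's payoff = $105 − $76 = $29. All other bidders lose, so their payoff is 0.

Jamal $0, Ines $0, Vikram $29.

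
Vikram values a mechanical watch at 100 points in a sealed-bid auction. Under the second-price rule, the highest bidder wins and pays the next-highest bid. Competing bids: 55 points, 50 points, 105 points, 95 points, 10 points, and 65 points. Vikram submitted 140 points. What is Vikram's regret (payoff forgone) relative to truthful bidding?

Payoff forgone: 5 points.

The highest competing bid is 105 points.
Bidding truthfully at 100 points: the top bid is 105 points (a rival), so Vikram loses. Payoff = 0 points.
Bidding 140 points: Vikram has the top bid, wins, and pays the second-highest bid 105 points. Payoff = 100 points − 105 points = -5 points.
Regret = truthful payoff − actual payoff = 0 points − -5 points = 5 points.
This is the dominant-strategy logic: truthful bidding weakly beats any alternative.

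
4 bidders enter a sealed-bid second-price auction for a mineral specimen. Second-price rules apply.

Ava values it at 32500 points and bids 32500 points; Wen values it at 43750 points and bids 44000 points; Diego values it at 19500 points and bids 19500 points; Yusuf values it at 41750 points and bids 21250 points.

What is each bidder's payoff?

Sorted high to low: Wen 44000 points, then Ava 32500 points, then Yusuf 21250 points, then Diego 19500 points.
Wen has the top bid and wins; the price is the second-highest bid, 32500 points.
Wen's payoff = 43750 points − 32500 points = 11250 points. All other bidders lose, so their payoff is 0.

Ava 0 points, Wen 11250 points, Diego 0 points, Yusuf 0 points.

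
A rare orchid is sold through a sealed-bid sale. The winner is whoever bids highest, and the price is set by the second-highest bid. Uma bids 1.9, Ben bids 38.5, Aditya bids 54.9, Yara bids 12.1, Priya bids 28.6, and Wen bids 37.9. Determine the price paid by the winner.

The winner pays 38.5.

Sorted high to low: Aditya 54.9 > Ben 38.5 > Wen 37.9 > Priya 28.6 > Yara 12.1 > Uma 1.9.
Aditya has the highest bid, so Aditya wins.
The second-highest bid is 38.5, so that is what Aditya pays.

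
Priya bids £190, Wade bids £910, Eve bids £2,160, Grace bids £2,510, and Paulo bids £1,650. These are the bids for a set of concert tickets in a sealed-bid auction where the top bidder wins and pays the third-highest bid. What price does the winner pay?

The winner pays £1,650.

Sorted high to low: Grace £2,510, then Eve £2,160, then Paulo £1,650, then Wade £910, then Priya £190.
Grace is the highest bidder, so Grace wins.
Under the third-price rule, the price is the third-highest bid: £1,650.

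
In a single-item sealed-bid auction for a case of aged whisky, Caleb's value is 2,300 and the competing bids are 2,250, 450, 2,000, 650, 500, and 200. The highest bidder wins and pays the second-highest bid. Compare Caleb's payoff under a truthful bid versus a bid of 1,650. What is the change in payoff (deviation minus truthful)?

The highest competing bid is 2,250.
Bidding truthfully at 2,300: Caleb has the top bid, wins, and pays the second-highest bid 2,250. Payoff = 2,300 − 2,250 = 50.
Bidding 1,650: the top bid is 2,250 (a rival), so Caleb loses. Payoff = 0.
Change = 0 − 50 = -50.

-50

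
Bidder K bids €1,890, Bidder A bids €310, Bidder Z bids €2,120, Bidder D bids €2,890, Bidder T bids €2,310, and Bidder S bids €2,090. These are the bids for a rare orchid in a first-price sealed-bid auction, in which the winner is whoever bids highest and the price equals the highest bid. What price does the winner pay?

Ranking the bids: Bidder D €2,890 > Bidder T €2,310 > Bidder Z €2,120 > Bidder S €2,090 > Bidder K €1,890 > Bidder A €310.
Bidder D is the highest bidder, so Bidder D wins.
Under the first-price rule, the price is the highest bid: €2,890.

Price paid: €2,890.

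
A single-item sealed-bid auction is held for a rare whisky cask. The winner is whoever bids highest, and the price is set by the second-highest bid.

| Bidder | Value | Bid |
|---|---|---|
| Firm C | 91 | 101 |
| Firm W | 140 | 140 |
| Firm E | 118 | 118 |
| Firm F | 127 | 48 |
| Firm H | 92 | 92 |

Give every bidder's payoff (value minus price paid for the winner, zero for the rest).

Ordered from highest: Firm W 140 > Firm E 118 > Firm C 101 > Firm H 92 > Firm F 48.
Firm W has the top bid and wins; the price is the second-highest bid, 118.
Firm W's payoff = 140 − 118 = 22. All other bidders lose, so their payoff is 0.

Payoffs: Firm C 0, Firm W 22, Firm E 0, Firm F 0, Firm H 0.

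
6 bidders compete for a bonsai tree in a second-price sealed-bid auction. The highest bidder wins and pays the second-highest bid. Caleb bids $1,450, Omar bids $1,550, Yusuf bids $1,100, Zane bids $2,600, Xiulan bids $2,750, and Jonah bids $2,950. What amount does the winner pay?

Sorted high to low: Jonah $2,950; Xiulan $2,750; Zane $2,600; Omar $1,550; Caleb $1,450; Yusuf $1,100.
Jonah has the highest bid, so Jonah wins.
The second-highest bid is $2,750, so that is what Jonah pays.

The winner pays $2,750.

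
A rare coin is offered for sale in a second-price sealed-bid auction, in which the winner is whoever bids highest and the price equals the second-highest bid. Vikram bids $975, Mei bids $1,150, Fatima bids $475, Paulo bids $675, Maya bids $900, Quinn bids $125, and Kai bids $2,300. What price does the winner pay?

Ordered from highest: Kai $2,300; Mei $1,150; Vikram $975; Maya $900; Paulo $675; Fatima $475; Quinn $125.
Kai is the highest bidder, so Kai wins.
Under the second-price rule, the price is the second-highest bid: $1,150.

$1,150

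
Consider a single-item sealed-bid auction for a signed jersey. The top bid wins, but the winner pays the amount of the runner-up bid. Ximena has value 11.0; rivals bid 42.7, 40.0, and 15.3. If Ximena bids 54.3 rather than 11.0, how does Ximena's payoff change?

The highest competing bid is 42.7.
Bidding truthfully at 11.0: the top bid is 42.7 (a rival), so Ximena loses. Payoff = 0.0.
Bidding 54.3: Ximena has the top bid, wins, and pays the second-highest bid 42.7. Payoff = 11.0 − 42.7 = -31.7.
Change = -31.7 − 0.0 = -31.7.
This is the dominant-strategy logic: truthful bidding weakly beats any alternative.

Payoff change: -31.7.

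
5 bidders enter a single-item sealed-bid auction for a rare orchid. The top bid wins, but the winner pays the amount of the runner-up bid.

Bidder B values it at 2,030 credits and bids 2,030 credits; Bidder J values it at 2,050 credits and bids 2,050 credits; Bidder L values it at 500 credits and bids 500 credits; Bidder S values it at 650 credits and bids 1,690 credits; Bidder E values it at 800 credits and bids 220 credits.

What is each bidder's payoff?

Sorted high to low: Bidder J 2,050 credits; Bidder B 2,030 credits; Bidder S 1,690 credits; Bidder L 500 credits; Bidder E 220 credits.
Bidder J has the top bid and wins; the price is the second-highest bid, 2,030 credits.
Bidder J's payoff = 2,050 credits − 2,030 credits = 20 credits. All other bidders lose, so their payoff is 0.

Payoffs: Bidder B 0 credits, Bidder J 20 credits, Bidder L 0 credits, Bidder S 0 credits, Bidder E 0 credits.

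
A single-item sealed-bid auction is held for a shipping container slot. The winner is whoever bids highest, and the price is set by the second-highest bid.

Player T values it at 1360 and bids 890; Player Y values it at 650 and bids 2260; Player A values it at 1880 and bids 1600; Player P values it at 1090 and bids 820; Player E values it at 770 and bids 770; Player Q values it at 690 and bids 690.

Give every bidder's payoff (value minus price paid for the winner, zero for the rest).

Payoffs: Player T 0, Player Y -950, Player A 0, Player P 0, Player E 0, Player Q 0.

Ordered from highest: Player Y 2260; Player A 1600; Player T 890; Player P 820; Player E 770; Player Q 690.
Player Y has the top bid and wins; the price is the second-highest bid, 1600.
Player Y's payoff = 650 − 1600 = -950. All other bidders lose, so their payoff is 0.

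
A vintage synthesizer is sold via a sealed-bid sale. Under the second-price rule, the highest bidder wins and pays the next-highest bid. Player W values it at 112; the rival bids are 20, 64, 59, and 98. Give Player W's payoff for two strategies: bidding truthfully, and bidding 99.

Truthful: 14; alternative: 14.

The highest competing bid is 98.
Bidding truthfully at 112: Player W has the top bid, wins, and pays the second-highest bid 98. Payoff = 112 − 98 = 14.
Bidding 99: Player W has the top bid, wins, and pays the second-highest bid 98. Payoff = 112 − 98 = 14.
The bid only affects whether you win, not the price — here both bids land on the same side of the top rival bid, so the deviation is payoff-neutral.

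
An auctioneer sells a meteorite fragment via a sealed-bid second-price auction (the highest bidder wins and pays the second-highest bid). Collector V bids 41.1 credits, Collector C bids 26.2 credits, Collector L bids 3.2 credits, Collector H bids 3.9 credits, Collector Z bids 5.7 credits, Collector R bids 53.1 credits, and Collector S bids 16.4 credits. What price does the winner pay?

Price paid: 41.1 credits.

Sorted high to low: Collector R 53.1 credits > Collector V 41.1 credits > Collector C 26.2 credits > Collector S 16.4 credits > Collector Z 5.7 credits > Collector H 3.9 credits > Collector L 3.2 credits.
Collector R is the highest bidder, so Collector R wins.
Under the second-price rule, the price is the second-highest bid: 41.1 credits.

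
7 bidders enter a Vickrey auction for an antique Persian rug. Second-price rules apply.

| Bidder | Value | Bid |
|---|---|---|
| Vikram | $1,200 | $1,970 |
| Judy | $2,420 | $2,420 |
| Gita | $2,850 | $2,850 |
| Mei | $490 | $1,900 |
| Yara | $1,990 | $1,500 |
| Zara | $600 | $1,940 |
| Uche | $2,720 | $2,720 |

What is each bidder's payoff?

Vikram $0, Judy $0, Gita $130, Mei $0, Yara $0, Zara $0, Uche $0.

Sorted high to low: Gita $2,850; Uche $2,720; Judy $2,420; Vikram $1,970; Zara $1,940; Mei $1,900; Yara $1,500.
Gita has the top bid and wins; the price is the second-highest bid, $2,720.
Gita's payoff = $2,850 − $2,720 = $130. All other bidders lose, so their payoff is 0.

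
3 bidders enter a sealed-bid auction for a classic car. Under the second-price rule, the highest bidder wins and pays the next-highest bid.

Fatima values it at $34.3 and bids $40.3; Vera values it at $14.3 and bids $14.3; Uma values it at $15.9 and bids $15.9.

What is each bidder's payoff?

Ordered from highest: Fatima $40.3; Uma $15.9; Vera $14.3.
Fatima has the top bid and wins; the price is the second-highest bid, $15.9.
Fatima's payoff = $34.3 − $15.9 = $18.4. All other bidders lose, so their payoff is 0.

Fatima $18.4, Vera $0.0, Uma $0.0.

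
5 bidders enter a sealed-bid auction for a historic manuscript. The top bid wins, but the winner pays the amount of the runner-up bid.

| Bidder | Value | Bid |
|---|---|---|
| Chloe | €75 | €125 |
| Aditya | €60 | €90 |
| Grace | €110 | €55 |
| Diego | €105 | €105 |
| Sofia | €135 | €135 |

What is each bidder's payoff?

Chloe €0, Aditya €0, Grace €0, Diego €0, Sofia €10.

Ranking the bids: Sofia €135, then Chloe €125, then Diego €105, then Aditya €90, then Grace €55.
Sofia has the top bid and wins; the price is the second-highest bid, €125.
Sofia's payoff = €135 − €125 = €10. All other bidders lose, so their payoff is 0.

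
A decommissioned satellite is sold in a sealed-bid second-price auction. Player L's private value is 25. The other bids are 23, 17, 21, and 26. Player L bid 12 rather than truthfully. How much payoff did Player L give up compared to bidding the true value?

The highest competing bid is 26.
Bidding truthfully at 25: the top bid is 26 (a rival), so Player L loses. Payoff = 0.
Bidding 12: the top bid is 26 (a rival), so Player L loses. Payoff = 0.
Regret = truthful payoff − actual payoff = 0 − 0 = 0.
The bid only affects whether you win, not the price — here both bids land on the same side of the top rival bid, so the deviation is payoff-neutral.

0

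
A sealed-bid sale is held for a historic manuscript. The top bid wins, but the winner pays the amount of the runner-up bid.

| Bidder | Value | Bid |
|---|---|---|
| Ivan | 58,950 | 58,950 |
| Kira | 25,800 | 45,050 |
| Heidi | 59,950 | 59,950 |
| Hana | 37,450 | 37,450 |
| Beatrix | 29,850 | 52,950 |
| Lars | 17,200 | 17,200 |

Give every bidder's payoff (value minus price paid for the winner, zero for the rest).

Bids in descending order: Heidi 59,950, then Ivan 58,950, then Beatrix 52,950, then Kira 45,050, then Hana 37,450, then Lars 17,200.
Heidi has the top bid and wins; the price is the second-highest bid, 58,950.
Heidi's payoff = 59,950 − 58,950 = 1,000. All other bidders lose, so their payoff is 0.

Payoffs: Ivan 0, Kira 0, Heidi 1,000, Hana 0, Beatrix 0, Lars 0.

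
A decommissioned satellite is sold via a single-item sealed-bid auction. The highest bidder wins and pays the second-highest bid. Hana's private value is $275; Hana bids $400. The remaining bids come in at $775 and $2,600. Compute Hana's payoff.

$0

Highest competing bid: $2,600.
Hana's bid $400 is not the highest, so Hana loses, pays nothing, and earns zero payoff.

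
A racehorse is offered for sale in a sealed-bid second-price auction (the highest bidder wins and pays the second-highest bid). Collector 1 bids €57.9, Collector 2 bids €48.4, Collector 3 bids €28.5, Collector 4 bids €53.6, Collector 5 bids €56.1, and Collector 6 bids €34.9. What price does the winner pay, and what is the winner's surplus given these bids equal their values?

The winner pays €56.1 for a surplus of €1.8.

Sorted high to low: Collector 1 €57.9; Collector 5 €56.1; Collector 4 €53.6; Collector 2 €48.4; Collector 6 €34.9; Collector 3 €28.5.
Collector 1 is the highest bidder, so Collector 1 wins.
Under the second-price rule, the price is the second-highest bid: €56.1.
Surplus = €57.9 − €56.1 = €1.8.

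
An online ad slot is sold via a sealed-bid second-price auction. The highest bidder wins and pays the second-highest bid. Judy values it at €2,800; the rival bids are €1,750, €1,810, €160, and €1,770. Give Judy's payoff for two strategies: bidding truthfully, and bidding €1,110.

(a) €990  (b) €0

The highest competing bid is €1,810.
Bidding truthfully at €2,800: Judy has the top bid, wins, and pays the second-highest bid €1,810. Payoff = €2,800 − €1,810 = €990.
Bidding €1,110: the top bid is €1,810 (a rival), so Judy loses. Payoff = €0.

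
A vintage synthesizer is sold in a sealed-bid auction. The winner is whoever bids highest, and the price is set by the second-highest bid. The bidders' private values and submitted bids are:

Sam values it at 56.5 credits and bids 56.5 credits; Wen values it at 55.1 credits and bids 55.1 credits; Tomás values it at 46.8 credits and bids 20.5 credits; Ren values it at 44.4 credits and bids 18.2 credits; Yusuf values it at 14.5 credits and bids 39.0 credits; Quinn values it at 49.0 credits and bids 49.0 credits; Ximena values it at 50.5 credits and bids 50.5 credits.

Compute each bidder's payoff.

Bids in descending order: Sam 56.5 credits, then Wen 55.1 credits, then Ximena 50.5 credits, then Quinn 49.0 credits, then Yusuf 39.0 credits, then Tomás 20.5 credits, then Ren 18.2 credits.
Sam has the top bid and wins; the price is the second-highest bid, 55.1 credits.
Sam's payoff = 56.5 credits − 55.1 credits = 1.4 credits. All other bidders lose, so their payoff is 0.

Sam 1.4 credits, Wen 0.0 credits, Tomás 0.0 credits, Ren 0.0 credits, Yusuf 0.0 credits, Quinn 0.0 credits, Ximena 0.0 credits.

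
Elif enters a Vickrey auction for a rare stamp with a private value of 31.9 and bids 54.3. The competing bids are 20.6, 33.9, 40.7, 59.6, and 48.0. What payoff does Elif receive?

0.0

Highest competing bid: 59.6.
Elif's bid 54.3 is not the highest, so Elif loses, pays nothing, and earns zero payoff.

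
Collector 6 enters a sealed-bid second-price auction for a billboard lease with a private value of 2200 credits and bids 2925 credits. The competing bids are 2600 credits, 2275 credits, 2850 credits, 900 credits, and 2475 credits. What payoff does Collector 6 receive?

Highest competing bid: 2850 credits.
Collector 6's bid 2925 credits is the highest overall, so Collector 6 wins and pays the second-highest bid, 2850 credits.
Payoff = value − price = 2200 credits − 2850 credits = -650 credits.
Overbidding won the item at a price above value — truthful bidding would have avoided this loss.

The bidder's payoff: -650 credits.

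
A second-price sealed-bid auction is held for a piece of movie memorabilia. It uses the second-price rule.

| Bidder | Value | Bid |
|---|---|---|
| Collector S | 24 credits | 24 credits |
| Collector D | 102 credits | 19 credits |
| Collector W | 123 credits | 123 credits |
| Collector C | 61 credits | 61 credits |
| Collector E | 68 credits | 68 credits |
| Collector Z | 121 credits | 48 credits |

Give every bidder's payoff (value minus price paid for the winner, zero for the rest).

Ordered from highest: Collector W 123 credits; Collector E 68 credits; Collector C 61 credits; Collector Z 48 credits; Collector S 24 credits; Collector D 19 credits.
Collector W has the top bid and wins; the price is the second-highest bid, 68 credits.
Collector W's payoff = 123 credits − 68 credits = 55 credits. All other bidders lose, so their payoff is 0.

Payoffs: Collector S 0 credits, Collector D 0 credits, Collector W 55 credits, Collector C 0 credits, Collector E 0 credits, Collector Z 0 credits.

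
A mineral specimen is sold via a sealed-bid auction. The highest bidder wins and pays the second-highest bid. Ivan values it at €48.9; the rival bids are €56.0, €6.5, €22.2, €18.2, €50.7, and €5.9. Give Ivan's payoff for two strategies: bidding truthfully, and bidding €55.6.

The highest competing bid is €56.0.
Bidding truthfully at €48.9: the top bid is €56.0 (a rival), so Ivan loses. Payoff = €0.0.
Bidding €55.6: the top bid is €56.0 (a rival), so Ivan loses. Payoff = €0.0.
The bid only affects whether you win, not the price — here both bids land on the same side of the top rival bid, so the deviation is payoff-neutral.

(a) €0.0  (b) €0.0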